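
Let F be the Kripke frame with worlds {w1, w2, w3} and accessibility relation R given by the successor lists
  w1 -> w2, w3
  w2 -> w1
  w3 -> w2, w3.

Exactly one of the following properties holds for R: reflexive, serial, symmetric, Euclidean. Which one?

Reflexive: no — w1 is not related to itself.
Serial: yes — every world has a successor (e.g. w1 R w2).
Symmetric: no — w1 R w3 but not w3 R w1.
Euclidean: no — w1 R w2 and w1 R w3, but not w2 R w3.
Only serial holds.

serial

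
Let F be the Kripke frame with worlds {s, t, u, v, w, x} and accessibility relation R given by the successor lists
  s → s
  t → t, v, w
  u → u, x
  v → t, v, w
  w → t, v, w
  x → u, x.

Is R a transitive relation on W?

Transitive: yes — every two-step R-path is closed by a direct edge.

Yes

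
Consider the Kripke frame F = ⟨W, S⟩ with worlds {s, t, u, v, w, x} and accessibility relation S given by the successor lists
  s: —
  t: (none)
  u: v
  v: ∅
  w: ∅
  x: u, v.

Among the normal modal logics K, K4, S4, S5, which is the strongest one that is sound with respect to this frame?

Transitive (axiom 4): yes — every two-step S-path is closed by a direct edge.
Reflexive (axiom T): no — s is not related to itself.
Euclidean (axiom 5): no — x S v and x S u, but not v S u.
So F validates K, K4; S4 would additionally require S to be reflexive. The strongest is K4.

K4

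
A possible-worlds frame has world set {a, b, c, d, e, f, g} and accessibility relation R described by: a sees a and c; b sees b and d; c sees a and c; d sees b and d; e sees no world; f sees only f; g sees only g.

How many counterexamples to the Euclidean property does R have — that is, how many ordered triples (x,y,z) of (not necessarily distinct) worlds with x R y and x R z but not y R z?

R is Euclidean; there are no such tuples.

0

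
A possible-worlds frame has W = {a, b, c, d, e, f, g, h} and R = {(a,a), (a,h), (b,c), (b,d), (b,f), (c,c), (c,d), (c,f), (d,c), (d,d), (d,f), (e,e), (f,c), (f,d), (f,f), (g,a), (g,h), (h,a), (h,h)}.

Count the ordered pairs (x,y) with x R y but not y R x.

Enumerating: (b,c), (b,d), (b,f), (g,a), (g,h).

5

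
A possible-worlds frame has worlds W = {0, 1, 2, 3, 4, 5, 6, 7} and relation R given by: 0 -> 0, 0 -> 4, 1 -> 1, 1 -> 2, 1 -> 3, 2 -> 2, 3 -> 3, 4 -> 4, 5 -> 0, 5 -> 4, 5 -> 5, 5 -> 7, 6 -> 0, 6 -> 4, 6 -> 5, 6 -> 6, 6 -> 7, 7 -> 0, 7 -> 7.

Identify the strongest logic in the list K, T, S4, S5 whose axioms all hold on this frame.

T

Reflexive (axiom T): yes — every world is R-related to itself.
Transitive (axiom 4): no — 7 R 0 and 0 R 4, but not 7 R 4.
Euclidean (axiom 5): no — 1 R 2 and 1 R 3, but not 2 R 3.
So F validates K, T; S4 would additionally require R to be transitive. The strongest is T.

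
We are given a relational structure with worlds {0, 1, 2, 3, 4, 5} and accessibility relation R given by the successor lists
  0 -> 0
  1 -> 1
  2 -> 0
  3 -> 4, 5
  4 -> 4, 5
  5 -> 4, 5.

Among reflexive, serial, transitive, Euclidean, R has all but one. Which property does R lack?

reflexive

Reflexive: no — 2 is not related to itself.
Serial: yes — every world has a successor (e.g. 0 R 0).
Transitive: yes — every two-step R-path is closed by a direct edge.
Euclidean: yes — any two successors of a common world are R-related.
Only reflexive fails.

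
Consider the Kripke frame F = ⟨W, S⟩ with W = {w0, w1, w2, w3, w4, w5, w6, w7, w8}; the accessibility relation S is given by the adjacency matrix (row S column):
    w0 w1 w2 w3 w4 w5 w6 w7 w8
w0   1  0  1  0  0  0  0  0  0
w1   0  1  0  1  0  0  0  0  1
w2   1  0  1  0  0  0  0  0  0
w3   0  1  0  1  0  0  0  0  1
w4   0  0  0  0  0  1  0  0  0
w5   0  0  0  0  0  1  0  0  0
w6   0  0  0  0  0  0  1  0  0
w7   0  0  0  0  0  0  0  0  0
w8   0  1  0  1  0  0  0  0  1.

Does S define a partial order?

No

Reflexive: no — w4 is not related to itself.
Transitive: yes — every two-step S-path is closed by a direct edge.
Antisymmetric: no — w0 S w2 and w2 S w0 with w0 ≠ w2.
So S is not a partial order.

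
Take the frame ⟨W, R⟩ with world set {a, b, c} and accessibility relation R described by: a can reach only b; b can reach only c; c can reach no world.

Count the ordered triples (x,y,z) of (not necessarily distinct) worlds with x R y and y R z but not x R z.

1

Enumerating: (a,b,c).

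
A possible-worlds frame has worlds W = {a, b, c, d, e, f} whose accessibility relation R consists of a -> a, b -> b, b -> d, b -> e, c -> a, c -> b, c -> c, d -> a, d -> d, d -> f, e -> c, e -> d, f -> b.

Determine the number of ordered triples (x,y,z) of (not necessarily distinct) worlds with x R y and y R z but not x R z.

12

Enumerating: (b,d,a), (b,d,f), (b,e,c), (c,b,d), (c,b,e), (d,f,b), (e,c,a), (e,c,b), (e,d,a), (e,d,f), (f,b,d), (f,b,e).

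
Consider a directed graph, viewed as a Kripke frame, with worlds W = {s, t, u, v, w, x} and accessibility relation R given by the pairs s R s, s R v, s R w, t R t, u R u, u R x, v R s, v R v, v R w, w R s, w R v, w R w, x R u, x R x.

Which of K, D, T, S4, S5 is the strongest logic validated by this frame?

Serial (axiom D): yes — every world has a successor (e.g. s R s).
Reflexive (axiom T): yes — every world is R-related to itself.
Transitive (axiom 4): yes — every two-step R-path is closed by a direct edge.
Euclidean (axiom 5): yes — any two successors of a common world are R-related.
So F validates K, D, T, S4, S5. The strongest is S5.

S5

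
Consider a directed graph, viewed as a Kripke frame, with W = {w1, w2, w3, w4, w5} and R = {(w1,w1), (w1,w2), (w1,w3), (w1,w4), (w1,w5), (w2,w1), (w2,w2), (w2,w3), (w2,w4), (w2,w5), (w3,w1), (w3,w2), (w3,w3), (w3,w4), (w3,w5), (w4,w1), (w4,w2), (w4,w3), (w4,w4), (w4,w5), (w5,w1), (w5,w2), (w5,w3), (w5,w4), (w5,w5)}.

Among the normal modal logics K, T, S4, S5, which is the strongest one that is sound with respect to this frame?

Reflexive (axiom T): yes — every world is R-related to itself.
Transitive (axiom 4): yes — every two-step R-path is closed by a direct edge.
Euclidean (axiom 5): yes — any two successors of a common world are R-related.
So F validates K, T, S4, S5. The strongest is S5.

S5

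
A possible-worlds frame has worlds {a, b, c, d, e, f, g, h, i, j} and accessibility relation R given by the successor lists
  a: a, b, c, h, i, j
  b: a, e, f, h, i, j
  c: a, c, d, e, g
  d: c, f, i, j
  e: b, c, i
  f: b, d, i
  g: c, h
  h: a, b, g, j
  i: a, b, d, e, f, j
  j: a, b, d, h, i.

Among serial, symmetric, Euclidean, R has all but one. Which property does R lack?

Serial: yes — every world has a successor (e.g. a R a).
Symmetric: yes — every pair in R has its reverse in R.
Euclidean: no — a R b and a R c, but not b R c.
Only Euclidean fails.

Euclidean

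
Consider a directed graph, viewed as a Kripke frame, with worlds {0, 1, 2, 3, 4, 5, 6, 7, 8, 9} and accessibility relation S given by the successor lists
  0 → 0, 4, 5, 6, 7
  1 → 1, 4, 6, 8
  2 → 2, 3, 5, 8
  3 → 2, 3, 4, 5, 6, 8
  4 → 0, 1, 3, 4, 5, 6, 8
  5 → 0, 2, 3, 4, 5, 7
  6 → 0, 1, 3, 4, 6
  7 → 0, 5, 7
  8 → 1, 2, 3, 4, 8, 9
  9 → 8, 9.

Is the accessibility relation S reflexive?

Yes

Reflexive: yes — every world is S-related to itself.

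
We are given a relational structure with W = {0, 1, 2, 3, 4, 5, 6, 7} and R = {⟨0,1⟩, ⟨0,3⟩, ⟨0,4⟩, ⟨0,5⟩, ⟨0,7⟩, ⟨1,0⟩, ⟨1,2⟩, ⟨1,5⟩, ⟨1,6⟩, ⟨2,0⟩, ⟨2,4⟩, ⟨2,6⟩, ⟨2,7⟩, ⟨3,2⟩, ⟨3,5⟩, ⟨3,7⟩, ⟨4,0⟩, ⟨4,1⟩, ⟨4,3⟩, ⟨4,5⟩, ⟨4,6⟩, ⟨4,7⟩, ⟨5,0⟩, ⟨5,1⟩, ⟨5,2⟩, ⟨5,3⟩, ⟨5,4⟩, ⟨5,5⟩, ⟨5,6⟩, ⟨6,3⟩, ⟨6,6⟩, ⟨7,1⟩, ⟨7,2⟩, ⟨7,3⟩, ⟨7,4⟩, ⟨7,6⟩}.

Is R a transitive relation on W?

No

Transitive: no — 0 R 1 and 1 R 2, but not 0 R 2.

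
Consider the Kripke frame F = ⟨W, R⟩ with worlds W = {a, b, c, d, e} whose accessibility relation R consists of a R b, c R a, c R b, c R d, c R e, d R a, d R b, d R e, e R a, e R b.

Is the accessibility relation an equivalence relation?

Reflexive: no — a is not related to itself.
Symmetric: no — a R b but not b R a.
Transitive: yes — every two-step R-path is closed by a direct edge.
So R is not an equivalence relation.

No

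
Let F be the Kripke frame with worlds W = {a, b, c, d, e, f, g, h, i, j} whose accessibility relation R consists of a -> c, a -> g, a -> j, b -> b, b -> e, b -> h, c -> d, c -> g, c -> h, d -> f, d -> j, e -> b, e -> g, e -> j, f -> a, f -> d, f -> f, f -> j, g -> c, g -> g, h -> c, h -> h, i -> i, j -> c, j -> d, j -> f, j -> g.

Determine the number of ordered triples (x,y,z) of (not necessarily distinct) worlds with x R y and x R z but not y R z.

Enumerating: (a,c,c), (a,c,j), (a,g,j), (a,j,j), (b,e,e), (b,e,h), (b,h,b), (b,h,e), (c,d,d), (c,d,g), (c,d,h), (c,g,d), … and 28 more.
Total: 40.

40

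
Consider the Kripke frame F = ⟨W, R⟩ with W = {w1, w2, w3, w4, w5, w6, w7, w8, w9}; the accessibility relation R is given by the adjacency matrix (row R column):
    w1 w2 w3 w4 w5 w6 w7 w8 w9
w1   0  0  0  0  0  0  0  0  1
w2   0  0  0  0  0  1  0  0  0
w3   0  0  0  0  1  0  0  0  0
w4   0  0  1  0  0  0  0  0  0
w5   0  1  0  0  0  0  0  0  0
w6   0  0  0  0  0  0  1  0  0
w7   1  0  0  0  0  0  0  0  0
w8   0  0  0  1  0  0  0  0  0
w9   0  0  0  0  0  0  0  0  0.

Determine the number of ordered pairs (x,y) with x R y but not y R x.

Enumerating: (w1,w9), (w2,w6), (w3,w5), (w4,w3), (w5,w2), (w6,w7), (w7,w1), (w8,w4).

8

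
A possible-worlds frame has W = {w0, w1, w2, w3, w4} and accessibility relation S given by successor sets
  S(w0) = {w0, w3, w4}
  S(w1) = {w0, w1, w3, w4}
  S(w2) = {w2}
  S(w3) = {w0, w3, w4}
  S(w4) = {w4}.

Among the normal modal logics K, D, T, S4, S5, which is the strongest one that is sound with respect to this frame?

S4

Serial (axiom D): yes — every world has a successor (e.g. w0 S w0).
Reflexive (axiom T): yes — every world is S-related to itself.
Transitive (axiom 4): yes — every two-step S-path is closed by a direct edge.
Euclidean (axiom 5): no — w0 S w4 and w0 S w3, but not w4 S w3.
So F validates K, D, T, S4; S5 would additionally require S to be Euclidean. The strongest is S4.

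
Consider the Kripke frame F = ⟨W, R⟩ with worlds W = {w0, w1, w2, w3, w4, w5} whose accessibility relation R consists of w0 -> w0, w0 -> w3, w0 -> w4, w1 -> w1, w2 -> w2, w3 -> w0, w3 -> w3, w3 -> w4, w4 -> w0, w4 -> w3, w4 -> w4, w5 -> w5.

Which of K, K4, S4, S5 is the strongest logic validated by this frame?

Transitive (axiom 4): yes — every two-step R-path is closed by a direct edge.
Reflexive (axiom T): yes — every world is R-related to itself.
Euclidean (axiom 5): yes — any two successors of a common world are R-related.
So F validates K, K4, S4, S5. The strongest is S5.

S5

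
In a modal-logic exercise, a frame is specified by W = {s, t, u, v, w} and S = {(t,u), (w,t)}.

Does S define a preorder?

No

Reflexive: no — s is not related to itself.
Transitive: no — w S t and t S u, but not w S u.
So S is not a preorder.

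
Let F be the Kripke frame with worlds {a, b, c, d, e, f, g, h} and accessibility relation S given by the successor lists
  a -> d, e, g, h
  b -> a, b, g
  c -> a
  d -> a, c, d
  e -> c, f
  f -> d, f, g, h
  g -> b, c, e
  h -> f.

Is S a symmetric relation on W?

No

Symmetric: no — a S e but not e S a.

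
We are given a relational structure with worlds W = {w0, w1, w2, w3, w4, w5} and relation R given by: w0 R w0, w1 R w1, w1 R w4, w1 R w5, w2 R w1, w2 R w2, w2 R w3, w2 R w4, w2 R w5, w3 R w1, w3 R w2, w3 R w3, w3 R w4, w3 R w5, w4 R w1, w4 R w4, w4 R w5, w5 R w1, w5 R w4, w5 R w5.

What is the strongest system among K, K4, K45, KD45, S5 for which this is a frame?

K4

Transitive (axiom 4): yes — every two-step R-path is closed by a direct edge.
Euclidean (axiom 5): no — w2 R w1 and w2 R w3, but not w1 R w3.
Serial (axiom D): yes — every world has a successor (e.g. w0 R w0).
Reflexive (axiom T): yes — every world is R-related to itself.
So F validates K, K4; K45 would additionally require R to be Euclidean. The strongest is K4.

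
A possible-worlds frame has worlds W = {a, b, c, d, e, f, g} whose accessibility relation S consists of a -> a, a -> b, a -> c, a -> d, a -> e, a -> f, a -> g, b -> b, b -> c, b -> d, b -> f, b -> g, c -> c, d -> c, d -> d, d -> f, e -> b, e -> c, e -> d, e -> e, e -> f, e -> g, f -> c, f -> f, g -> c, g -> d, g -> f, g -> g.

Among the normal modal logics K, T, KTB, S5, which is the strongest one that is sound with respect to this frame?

Reflexive (axiom T): yes — every world is S-related to itself.
Symmetric (axiom B): no — a S b but not b S a.
Euclidean (axiom 5): no — a S b and a S e, but not b S e.
So F validates K, T; KTB would additionally require S to be symmetric. The strongest is T.

T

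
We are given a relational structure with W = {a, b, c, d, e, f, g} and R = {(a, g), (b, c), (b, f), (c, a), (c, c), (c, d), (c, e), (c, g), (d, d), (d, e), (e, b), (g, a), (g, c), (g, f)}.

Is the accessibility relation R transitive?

Transitive: no — a R g and g R c, but not a R c.

No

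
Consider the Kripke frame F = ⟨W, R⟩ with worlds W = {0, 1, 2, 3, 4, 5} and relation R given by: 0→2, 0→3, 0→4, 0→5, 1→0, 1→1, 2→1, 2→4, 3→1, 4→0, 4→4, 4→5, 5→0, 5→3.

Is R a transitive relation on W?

No

Transitive: no — 0 R 2 and 2 R 1, but not 0 R 1.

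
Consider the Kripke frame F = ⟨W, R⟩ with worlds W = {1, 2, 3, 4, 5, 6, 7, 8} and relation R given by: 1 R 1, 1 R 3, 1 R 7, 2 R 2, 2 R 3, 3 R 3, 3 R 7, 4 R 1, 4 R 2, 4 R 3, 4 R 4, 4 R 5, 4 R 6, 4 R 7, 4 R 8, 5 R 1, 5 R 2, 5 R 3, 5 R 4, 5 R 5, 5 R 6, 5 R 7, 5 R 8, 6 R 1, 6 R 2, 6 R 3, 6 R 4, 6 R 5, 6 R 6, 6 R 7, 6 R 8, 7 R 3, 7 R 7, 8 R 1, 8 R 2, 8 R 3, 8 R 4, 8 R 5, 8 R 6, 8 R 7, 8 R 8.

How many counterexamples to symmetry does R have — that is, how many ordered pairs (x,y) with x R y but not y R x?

Enumerating: (1,3), (1,7), (2,3), (4,1), (4,2), (4,3), (4,7), (5,1), (5,2), (5,3), (5,7), (6,1), … and 7 more.
Total: 19.

19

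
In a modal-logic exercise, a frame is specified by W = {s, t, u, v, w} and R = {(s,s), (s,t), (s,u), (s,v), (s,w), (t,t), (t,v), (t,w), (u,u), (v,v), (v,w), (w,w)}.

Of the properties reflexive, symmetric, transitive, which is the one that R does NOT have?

symmetric

Reflexive: yes — every world is R-related to itself.
Symmetric: no — s R t but not t R s.
Transitive: yes — every two-step R-path is closed by a direct edge.
Only symmetric fails.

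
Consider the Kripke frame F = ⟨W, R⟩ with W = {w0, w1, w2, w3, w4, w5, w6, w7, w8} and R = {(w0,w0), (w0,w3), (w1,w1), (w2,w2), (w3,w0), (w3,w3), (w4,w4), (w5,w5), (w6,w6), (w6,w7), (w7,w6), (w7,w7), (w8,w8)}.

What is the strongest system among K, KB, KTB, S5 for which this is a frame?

Symmetric (axiom B): yes — every pair in R has its reverse in R.
Reflexive (axiom T): yes — every world is R-related to itself.
Euclidean (axiom 5): yes — any two successors of a common world are R-related.
So F validates K, KB, KTB, S5. The strongest is S5.

S5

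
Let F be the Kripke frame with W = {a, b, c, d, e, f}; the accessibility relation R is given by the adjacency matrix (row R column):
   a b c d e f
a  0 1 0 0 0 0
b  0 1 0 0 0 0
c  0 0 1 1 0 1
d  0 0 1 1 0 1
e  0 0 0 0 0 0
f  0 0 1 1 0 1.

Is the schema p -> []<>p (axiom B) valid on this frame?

The schema B characterises exactly the symmetric frames.
Symmetric: no — a R b but not b R a.

No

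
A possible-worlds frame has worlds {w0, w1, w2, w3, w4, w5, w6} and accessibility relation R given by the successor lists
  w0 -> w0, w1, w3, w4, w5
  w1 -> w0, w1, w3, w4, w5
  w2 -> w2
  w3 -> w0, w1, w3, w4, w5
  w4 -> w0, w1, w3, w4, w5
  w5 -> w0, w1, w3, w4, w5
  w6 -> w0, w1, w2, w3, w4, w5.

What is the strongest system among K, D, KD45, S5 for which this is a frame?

Serial (axiom D): yes — every world has a successor (e.g. w0 R w0).
Euclidean (axiom 5): no — w6 R w0 and w6 R w2, but not w0 R w2.
Transitive (axiom 4): yes — every two-step R-path is closed by a direct edge.
Reflexive (axiom T): no — w6 is not related to itself.
So F validates K, D; KD45 would additionally require R to be Euclidean. The strongest is D.

D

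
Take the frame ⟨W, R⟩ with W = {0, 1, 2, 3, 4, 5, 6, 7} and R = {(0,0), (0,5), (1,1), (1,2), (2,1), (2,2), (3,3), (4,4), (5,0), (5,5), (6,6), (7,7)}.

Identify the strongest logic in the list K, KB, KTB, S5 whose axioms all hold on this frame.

Symmetric (axiom B): yes — every pair in R has its reverse in R.
Reflexive (axiom T): yes — every world is R-related to itself.
Euclidean (axiom 5): yes — any two successors of a common world are R-related.
So F validates K, KB, KTB, S5. The strongest is S5.

S5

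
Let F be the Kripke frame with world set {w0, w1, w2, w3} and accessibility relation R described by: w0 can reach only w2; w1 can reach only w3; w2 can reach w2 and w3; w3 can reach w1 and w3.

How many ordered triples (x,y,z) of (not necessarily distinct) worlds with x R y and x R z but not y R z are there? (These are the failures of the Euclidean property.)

Enumerating: (w2,w3,w2), (w3,w1,w1).

2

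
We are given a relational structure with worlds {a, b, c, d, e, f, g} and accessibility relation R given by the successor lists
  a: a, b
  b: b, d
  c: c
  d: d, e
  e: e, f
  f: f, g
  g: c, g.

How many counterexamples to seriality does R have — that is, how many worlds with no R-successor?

0

R is serial; there are no such worlds.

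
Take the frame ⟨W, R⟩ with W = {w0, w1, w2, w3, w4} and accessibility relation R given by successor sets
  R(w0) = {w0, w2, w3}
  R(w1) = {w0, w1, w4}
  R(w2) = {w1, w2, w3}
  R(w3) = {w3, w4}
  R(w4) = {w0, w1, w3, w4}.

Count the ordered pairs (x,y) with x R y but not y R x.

6

Enumerating: (w0,w2), (w0,w3), (w1,w0), (w2,w1), (w2,w3), (w4,w0).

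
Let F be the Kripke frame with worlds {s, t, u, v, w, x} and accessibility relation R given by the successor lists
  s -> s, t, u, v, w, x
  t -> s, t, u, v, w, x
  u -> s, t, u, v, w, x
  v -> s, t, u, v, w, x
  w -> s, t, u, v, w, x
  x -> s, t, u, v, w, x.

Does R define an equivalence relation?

Reflexive: yes — every world is R-related to itself.
Symmetric: yes — every pair in R has its reverse in R.
Transitive: yes — every two-step R-path is closed by a direct edge.
So R is an equivalence relation.

Yes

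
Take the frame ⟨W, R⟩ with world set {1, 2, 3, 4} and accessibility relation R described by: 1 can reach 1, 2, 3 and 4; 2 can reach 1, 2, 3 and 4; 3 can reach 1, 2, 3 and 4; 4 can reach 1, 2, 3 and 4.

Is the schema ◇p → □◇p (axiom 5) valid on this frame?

Yes

Axiom 5 corresponds to the accessibility relation being Euclidean.
Euclidean: yes — any two successors of a common world are R-related.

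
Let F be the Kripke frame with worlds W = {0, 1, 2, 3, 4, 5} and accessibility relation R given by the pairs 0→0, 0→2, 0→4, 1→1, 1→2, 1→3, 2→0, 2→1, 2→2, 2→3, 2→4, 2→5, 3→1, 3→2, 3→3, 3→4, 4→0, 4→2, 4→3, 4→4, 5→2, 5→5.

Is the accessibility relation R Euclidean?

No

Euclidean: no — 2 R 0 and 2 R 1, but not 0 R 1.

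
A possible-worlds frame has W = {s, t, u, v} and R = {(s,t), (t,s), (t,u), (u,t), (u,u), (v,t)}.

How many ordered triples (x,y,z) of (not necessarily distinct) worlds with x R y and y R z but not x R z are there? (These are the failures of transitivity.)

7

Enumerating: (s,t,s), (s,t,u), (t,s,t), (t,u,t), (u,t,s), (v,t,s), (v,t,u).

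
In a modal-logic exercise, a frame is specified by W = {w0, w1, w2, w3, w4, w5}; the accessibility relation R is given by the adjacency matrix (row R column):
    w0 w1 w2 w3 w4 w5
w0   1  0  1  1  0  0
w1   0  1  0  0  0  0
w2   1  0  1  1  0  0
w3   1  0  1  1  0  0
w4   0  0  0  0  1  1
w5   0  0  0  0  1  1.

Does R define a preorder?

Reflexive: yes — every world is R-related to itself.
Transitive: yes — every two-step R-path is closed by a direct edge.
So R is a preorder.

Yes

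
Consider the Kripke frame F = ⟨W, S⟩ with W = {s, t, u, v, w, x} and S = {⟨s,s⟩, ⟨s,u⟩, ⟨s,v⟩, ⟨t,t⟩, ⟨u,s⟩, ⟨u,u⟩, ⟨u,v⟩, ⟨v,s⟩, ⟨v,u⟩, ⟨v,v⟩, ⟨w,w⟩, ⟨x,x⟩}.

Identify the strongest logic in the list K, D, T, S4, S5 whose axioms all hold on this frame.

Serial (axiom D): yes — every world has a successor (e.g. s S s).
Reflexive (axiom T): yes — every world is S-related to itself.
Transitive (axiom 4): yes — every two-step S-path is closed by a direct edge.
Euclidean (axiom 5): yes — any two successors of a common world are S-related.
So F validates K, D, T, S4, S5. The strongest is S5.

S5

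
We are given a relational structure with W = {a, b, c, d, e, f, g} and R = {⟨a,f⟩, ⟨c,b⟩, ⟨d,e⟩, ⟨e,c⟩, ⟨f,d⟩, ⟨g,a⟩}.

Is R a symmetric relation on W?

No

Symmetric: no — a R f but not f R a.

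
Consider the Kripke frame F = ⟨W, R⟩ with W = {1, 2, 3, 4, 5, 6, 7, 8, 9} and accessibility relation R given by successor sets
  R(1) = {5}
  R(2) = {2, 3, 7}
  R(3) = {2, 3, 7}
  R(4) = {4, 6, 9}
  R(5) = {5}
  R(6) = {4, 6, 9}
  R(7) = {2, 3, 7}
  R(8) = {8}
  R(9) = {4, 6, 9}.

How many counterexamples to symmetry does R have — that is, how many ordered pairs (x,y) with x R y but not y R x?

1

Enumerating: (1,5).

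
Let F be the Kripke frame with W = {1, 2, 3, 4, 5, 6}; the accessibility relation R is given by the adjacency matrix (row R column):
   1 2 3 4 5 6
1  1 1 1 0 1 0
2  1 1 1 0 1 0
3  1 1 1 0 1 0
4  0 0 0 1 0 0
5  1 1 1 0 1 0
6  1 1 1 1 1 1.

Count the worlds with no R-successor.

0

R is serial; there are no such worlds.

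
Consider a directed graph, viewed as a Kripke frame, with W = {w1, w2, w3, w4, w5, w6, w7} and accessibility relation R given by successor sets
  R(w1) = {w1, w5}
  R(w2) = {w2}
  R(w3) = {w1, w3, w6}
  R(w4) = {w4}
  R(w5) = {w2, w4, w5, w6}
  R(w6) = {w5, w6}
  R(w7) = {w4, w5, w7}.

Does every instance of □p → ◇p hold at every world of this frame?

Yes

By correspondence theory, D is valid on a frame iff R is serial.
Serial: yes — every world has a successor (e.g. w1 R w1).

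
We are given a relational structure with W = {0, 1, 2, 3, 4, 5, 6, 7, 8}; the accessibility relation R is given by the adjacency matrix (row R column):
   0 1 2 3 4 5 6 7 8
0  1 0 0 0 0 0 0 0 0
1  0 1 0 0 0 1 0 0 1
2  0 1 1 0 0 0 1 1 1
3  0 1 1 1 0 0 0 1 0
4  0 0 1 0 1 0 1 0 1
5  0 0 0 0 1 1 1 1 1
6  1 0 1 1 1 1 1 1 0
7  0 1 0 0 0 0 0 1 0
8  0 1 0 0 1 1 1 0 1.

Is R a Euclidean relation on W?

No

Euclidean: no — 2 R 1 and 2 R 6, but not 1 R 6.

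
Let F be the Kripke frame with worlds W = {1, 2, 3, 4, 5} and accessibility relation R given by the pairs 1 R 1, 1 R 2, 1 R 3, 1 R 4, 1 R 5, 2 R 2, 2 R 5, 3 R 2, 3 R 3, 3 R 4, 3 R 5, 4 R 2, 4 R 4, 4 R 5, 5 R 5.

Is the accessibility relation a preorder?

Reflexive: yes — every world is R-related to itself.
Transitive: yes — every two-step R-path is closed by a direct edge.
So R is a preorder.

Yes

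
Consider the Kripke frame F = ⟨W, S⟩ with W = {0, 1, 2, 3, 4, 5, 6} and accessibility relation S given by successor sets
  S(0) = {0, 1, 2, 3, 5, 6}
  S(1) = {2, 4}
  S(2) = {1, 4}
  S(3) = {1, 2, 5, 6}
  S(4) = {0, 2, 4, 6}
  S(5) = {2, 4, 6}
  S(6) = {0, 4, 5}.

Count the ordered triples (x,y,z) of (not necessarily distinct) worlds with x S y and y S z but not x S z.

Enumerating: (0,1,4), (0,2,4), (0,5,4), (0,6,4), (1,2,1), (1,4,0), (1,4,6), (2,1,2), (2,4,0), (2,4,2), (2,4,6), (3,1,4), … and 21 more.
Total: 33.

33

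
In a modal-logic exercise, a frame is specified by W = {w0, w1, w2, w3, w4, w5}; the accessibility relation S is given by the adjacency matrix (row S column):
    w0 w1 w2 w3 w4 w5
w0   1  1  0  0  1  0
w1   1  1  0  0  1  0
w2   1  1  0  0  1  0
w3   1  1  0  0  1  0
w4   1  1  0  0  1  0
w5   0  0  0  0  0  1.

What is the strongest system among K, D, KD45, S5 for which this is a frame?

KD45

Serial (axiom D): yes — every world has a successor (e.g. w0 S w0).
Euclidean (axiom 5): yes — any two successors of a common world are S-related.
Transitive (axiom 4): yes — every two-step S-path is closed by a direct edge.
Reflexive (axiom T): no — w2 is not related to itself.
So F validates K, D, KD45; S5 would additionally require S to be reflexive. The strongest is KD45.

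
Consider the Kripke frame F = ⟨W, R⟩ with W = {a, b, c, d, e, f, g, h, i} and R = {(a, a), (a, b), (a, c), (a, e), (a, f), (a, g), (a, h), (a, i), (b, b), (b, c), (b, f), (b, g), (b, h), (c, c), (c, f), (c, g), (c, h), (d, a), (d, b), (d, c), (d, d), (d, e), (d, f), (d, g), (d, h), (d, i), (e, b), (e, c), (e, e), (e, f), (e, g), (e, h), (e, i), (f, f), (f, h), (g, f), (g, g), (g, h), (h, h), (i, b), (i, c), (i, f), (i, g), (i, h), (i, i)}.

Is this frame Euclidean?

Euclidean: no — a R b and a R e, but not b R e.

No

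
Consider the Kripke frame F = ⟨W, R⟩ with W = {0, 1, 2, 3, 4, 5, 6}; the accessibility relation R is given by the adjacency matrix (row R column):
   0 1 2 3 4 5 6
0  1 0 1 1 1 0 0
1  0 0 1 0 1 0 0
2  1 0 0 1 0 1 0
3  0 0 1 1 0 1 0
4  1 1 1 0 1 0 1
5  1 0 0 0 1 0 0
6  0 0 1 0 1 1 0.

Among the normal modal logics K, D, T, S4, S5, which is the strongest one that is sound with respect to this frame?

Serial (axiom D): yes — every world has a successor (e.g. 0 R 0).
Reflexive (axiom T): no — 1 is not related to itself.
Transitive (axiom 4): no — 0 R 2 and 2 R 5, but not 0 R 5.
Euclidean (axiom 5): no — 0 R 2 and 0 R 4, but not 2 R 4.
So F validates K, D; T would additionally require R to be reflexive. The strongest is D.

D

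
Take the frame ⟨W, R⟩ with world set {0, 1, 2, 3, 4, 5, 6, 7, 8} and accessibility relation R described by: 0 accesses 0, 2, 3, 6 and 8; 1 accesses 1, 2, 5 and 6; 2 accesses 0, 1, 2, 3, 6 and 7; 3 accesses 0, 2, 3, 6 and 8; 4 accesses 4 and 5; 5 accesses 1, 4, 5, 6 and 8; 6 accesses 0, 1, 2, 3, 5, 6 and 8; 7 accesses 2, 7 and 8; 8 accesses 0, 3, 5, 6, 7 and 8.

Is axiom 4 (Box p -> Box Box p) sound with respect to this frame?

No

By correspondence theory, 4 is valid on a frame iff R is transitive.
Transitive: no — 0 R 2 and 2 R 1, but not 0 R 1.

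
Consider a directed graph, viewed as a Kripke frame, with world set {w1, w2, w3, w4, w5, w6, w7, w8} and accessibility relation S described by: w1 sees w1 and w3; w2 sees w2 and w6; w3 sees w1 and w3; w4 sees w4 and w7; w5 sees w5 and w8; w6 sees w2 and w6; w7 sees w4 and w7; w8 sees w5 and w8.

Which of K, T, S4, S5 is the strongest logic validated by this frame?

S5

Reflexive (axiom T): yes — every world is S-related to itself.
Transitive (axiom 4): yes — every two-step S-path is closed by a direct edge.
Euclidean (axiom 5): yes — any two successors of a common world are S-related.
So F validates K, T, S4, S5. The strongest is S5.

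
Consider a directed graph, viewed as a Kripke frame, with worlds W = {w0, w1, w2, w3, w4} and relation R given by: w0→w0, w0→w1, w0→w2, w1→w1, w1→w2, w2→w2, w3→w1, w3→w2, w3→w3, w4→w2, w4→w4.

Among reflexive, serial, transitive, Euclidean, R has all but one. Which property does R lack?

Euclidean

Reflexive: yes — every world is R-related to itself.
Serial: yes — every world has a successor (e.g. w0 R w0).
Transitive: yes — every two-step R-path is closed by a direct edge.
Euclidean: no — w0 R w2 and w0 R w1, but not w2 R w1.
Only Euclidean fails.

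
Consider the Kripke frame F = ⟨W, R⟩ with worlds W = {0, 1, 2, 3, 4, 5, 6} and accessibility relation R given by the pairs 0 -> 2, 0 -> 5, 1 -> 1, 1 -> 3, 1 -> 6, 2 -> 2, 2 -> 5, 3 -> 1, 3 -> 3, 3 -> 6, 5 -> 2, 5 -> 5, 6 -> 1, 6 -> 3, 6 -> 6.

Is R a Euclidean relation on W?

Yes

Euclidean: yes — any two successors of a common world are R-related.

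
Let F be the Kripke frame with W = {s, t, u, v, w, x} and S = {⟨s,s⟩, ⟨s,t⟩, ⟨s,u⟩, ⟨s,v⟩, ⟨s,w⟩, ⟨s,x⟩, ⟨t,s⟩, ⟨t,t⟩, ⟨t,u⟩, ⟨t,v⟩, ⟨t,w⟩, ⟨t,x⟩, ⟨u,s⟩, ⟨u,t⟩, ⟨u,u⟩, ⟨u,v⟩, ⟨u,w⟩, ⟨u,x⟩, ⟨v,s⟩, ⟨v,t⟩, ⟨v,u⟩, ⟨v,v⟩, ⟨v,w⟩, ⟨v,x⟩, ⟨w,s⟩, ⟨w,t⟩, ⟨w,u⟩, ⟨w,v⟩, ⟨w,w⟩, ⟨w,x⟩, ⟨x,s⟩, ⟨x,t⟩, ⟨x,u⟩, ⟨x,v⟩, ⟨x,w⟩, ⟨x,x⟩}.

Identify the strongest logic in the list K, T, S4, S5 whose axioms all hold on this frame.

S5

Reflexive (axiom T): yes — every world is S-related to itself.
Transitive (axiom 4): yes — every two-step S-path is closed by a direct edge.
Euclidean (axiom 5): yes — any two successors of a common world are S-related.
So F validates K, T, S4, S5. The strongest is S5.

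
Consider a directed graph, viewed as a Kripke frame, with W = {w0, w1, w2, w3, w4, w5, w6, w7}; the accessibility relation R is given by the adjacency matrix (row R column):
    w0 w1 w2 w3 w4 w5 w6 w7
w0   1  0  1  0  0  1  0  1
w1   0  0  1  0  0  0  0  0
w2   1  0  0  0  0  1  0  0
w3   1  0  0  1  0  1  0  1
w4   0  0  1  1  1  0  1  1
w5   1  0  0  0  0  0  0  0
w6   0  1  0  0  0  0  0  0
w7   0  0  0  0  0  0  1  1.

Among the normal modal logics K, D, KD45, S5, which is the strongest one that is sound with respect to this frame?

D

Serial (axiom D): yes — every world has a successor (e.g. w0 R w0).
Euclidean (axiom 5): no — w0 R w2 and w0 R w7, but not w2 R w7.
Transitive (axiom 4): no — w0 R w7 and w7 R w6, but not w0 R w6.
Reflexive (axiom T): no — w1 is not related to itself.
So F validates K, D; KD45 would additionally require R to be Euclidean and transitive. The strongest is D.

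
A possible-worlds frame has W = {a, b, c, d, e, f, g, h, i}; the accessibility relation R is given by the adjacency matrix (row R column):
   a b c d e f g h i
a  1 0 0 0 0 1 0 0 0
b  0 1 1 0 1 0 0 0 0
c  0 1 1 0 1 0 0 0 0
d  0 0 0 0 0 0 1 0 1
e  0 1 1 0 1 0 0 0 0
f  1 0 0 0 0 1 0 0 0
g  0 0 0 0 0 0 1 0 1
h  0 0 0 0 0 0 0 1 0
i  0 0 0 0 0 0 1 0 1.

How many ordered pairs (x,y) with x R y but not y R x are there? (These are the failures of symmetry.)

Enumerating: (d,g), (d,i).

2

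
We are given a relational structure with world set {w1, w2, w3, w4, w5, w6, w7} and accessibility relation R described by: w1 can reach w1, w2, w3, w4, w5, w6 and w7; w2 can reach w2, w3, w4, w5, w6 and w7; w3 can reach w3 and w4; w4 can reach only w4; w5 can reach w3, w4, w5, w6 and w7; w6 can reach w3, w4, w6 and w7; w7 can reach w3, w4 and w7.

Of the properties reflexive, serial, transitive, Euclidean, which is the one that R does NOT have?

Reflexive: yes — every world is R-related to itself.
Serial: yes — every world has a successor (e.g. w1 R w1).
Transitive: yes — every two-step R-path is closed by a direct edge.
Euclidean: no — w1 R w3 and w1 R w2, but not w3 R w2.
Only Euclidean fails.

Euclidean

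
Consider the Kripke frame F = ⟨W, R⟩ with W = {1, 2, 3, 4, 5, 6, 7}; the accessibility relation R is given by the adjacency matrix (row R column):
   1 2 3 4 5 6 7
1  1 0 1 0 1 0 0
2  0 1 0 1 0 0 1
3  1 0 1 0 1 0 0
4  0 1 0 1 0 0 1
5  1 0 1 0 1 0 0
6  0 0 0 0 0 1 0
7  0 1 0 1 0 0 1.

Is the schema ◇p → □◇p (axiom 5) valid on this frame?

Yes

By correspondence theory, 5 is valid on a frame iff R is Euclidean.
Euclidean: yes — any two successors of a common world are R-related.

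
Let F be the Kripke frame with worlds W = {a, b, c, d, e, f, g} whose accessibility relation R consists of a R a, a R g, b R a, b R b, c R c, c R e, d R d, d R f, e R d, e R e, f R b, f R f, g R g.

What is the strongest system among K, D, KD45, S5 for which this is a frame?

D

Serial (axiom D): yes — every world has a successor (e.g. a R a).
Euclidean (axiom 5): no — a R g and a R a, but not g R a.
Transitive (axiom 4): no — b R a and a R g, but not b R g.
Reflexive (axiom T): yes — every world is R-related to itself.
So F validates K, D; KD45 would additionally require R to be Euclidean and transitive. The strongest is D.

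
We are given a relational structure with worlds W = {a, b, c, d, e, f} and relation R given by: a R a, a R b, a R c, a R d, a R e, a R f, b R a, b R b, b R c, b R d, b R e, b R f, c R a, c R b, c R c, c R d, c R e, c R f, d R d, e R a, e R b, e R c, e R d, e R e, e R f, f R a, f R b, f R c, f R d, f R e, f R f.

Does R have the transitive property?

Transitive: yes — every two-step R-path is closed by a direct edge.

Yes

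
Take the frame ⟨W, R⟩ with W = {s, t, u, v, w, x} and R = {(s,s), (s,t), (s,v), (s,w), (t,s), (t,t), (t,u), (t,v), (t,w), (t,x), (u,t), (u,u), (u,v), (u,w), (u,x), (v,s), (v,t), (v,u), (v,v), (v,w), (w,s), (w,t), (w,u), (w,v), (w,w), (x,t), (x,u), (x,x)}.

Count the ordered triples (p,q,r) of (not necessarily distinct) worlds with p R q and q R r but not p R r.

Enumerating: (s,t,u), (s,t,x), (s,v,u), (s,w,u), (u,t,s), (u,v,s), (u,w,s), (v,t,x), (v,u,x), (w,t,x), (w,u,x), (x,t,s), (x,t,v), (x,t,w), (x,u,v), (x,u,w).

16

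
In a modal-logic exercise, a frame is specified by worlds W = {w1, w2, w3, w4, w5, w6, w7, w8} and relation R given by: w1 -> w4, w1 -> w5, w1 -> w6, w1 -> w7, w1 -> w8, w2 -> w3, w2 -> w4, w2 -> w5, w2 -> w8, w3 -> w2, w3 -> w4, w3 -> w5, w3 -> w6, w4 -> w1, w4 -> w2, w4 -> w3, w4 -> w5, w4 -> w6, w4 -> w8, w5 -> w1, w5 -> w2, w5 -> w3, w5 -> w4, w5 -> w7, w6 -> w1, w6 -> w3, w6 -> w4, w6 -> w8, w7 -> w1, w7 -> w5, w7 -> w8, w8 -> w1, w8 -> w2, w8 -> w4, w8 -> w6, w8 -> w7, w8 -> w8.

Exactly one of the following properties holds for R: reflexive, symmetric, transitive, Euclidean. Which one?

Reflexive: no — w1 is not related to itself.
Symmetric: yes — every pair in R has its reverse in R.
Transitive: no — w1 R w4 and w4 R w2, but not w1 R w2.
Euclidean: no — w1 R w4 and w1 R w7, but not w4 R w7.
Only symmetric holds.

symmetric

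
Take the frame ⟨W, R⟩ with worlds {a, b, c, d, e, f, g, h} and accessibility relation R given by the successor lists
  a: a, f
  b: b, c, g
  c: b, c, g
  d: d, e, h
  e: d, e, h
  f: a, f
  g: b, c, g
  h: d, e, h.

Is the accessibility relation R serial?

Yes

Serial: yes — every world has a successor (e.g. a R a).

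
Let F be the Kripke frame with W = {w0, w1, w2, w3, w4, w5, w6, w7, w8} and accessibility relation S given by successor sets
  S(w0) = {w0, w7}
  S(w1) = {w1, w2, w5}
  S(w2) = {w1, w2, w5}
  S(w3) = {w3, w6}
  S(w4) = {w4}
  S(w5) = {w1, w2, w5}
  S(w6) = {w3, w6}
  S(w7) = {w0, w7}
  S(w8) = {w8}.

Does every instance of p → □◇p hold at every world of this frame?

Yes

Axiom B corresponds to the accessibility relation being symmetric.
Symmetric: yes — every pair in S has its reverse in S.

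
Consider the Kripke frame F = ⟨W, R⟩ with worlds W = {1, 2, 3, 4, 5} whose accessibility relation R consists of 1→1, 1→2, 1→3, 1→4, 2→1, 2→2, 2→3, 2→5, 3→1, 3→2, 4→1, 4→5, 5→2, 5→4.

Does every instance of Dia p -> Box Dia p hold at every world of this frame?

The schema 5 characterises exactly the Euclidean frames.
Euclidean: no — 1 R 2 and 1 R 4, but not 2 R 4.

No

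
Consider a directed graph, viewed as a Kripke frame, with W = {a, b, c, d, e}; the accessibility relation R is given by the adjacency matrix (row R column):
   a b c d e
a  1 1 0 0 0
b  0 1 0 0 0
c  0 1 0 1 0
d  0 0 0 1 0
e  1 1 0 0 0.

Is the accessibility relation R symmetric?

Symmetric: no — a R b but not b R a.

No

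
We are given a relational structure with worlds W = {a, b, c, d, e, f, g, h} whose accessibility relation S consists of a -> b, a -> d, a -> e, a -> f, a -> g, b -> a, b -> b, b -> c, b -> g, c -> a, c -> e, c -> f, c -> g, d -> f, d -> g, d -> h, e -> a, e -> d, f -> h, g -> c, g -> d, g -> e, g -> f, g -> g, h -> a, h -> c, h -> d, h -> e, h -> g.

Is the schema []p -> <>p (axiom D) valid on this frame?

Axiom D corresponds to the accessibility relation being serial.
Serial: yes — every world has a successor (e.g. a S b).

Yes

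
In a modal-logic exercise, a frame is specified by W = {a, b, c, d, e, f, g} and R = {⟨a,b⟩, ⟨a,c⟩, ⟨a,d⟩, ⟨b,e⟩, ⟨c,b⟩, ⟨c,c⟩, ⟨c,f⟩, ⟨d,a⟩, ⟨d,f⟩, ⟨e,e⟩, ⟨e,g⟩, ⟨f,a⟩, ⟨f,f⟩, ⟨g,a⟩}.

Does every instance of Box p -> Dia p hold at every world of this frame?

The schema D characterises exactly the serial frames.
Serial: yes — every world has a successor (e.g. a R b).

Yes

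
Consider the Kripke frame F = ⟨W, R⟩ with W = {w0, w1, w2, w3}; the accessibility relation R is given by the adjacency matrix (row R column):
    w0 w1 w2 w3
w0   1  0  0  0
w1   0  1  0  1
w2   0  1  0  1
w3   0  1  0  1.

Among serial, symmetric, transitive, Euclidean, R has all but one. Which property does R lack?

Serial: yes — every world has a successor (e.g. w0 R w0).
Symmetric: no — w2 R w1 but not w1 R w2.
Transitive: yes — every two-step R-path is closed by a direct edge.
Euclidean: yes — any two successors of a common world are R-related.
Only symmetric fails.

symmetric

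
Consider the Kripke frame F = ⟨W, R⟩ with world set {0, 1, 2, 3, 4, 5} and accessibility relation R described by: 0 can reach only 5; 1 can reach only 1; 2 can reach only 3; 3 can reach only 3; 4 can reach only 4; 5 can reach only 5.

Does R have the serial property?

Yes

Serial: yes — every world has a successor (e.g. 0 R 5).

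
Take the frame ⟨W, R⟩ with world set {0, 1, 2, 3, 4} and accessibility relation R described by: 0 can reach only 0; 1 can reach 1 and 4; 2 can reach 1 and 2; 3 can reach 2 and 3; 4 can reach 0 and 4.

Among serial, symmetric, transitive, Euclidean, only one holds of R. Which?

Serial: yes — every world has a successor (e.g. 0 R 0).
Symmetric: no — 1 R 4 but not 4 R 1.
Transitive: no — 1 R 4 and 4 R 0, but not 1 R 0.
Euclidean: no — 1 R 4 and 1 R 1, but not 4 R 1.
Only serial holds.

serial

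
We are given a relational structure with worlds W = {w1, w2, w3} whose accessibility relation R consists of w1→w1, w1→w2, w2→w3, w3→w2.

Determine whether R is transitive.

Transitive: no — w1 R w2 and w2 R w3, but not w1 R w3.

No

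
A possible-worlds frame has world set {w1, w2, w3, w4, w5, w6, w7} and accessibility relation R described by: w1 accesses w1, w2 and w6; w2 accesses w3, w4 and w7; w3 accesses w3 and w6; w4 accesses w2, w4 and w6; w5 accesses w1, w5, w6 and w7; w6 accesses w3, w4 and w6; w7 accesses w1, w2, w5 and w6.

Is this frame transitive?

Transitive: no — w1 R w2 and w2 R w3, but not w1 R w3.

No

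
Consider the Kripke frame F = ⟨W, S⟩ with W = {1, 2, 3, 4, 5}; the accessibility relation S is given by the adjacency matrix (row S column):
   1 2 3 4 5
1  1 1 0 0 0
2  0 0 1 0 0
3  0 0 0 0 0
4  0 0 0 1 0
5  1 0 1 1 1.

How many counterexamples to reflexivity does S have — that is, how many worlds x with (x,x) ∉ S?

Enumerating: 2, 3.

2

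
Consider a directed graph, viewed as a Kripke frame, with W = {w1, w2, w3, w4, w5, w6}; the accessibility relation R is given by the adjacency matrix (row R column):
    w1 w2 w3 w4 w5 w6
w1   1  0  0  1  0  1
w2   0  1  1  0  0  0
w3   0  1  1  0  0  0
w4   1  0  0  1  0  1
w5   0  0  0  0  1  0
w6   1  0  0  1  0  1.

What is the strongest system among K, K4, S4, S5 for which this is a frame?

Transitive (axiom 4): yes — every two-step R-path is closed by a direct edge.
Reflexive (axiom T): yes — every world is R-related to itself.
Euclidean (axiom 5): yes — any two successors of a common world are R-related.
So F validates K, K4, S4, S5. The strongest is S5.

S5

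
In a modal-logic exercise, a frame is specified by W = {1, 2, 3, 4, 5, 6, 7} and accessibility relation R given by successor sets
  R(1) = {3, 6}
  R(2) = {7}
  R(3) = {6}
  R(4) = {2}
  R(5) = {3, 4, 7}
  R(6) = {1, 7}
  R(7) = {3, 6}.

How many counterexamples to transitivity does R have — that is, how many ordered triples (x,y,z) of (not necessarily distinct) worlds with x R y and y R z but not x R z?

16

Enumerating: (1,6,1), (1,6,7), (2,7,3), (2,7,6), (3,6,1), (3,6,7), (4,2,7), (5,3,6), (5,4,2), (5,7,6), (6,1,3), (6,1,6), (6,7,3), (6,7,6), (7,6,1), (7,6,7).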